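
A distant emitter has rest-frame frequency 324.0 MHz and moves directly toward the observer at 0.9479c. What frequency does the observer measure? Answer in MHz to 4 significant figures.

Relativistic Doppler: f_obs = f_src √((1+β)/(1−β))
= 324.0 × √(1.94790/0.0521000) = 324.0 × 6.11455 = 1981 MHz

f_obs ≈ 1981 MHz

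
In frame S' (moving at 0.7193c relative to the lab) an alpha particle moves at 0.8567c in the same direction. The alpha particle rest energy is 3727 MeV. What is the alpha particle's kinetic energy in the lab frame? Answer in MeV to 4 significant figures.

K ≈ 13080 MeV

u_lab = (0.8567 + 0.7193)/(1 + 0.8567×0.7193) = 0.9751122
γ = 1/√(1 − 0.9751122²) = 4.51035
K = (γ − 1)m₀c² = (4.51035 − 1) × 3727 = 3.51035 × 3727 = 13080 MeV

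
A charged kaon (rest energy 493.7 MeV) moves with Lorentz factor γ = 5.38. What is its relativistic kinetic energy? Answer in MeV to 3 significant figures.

γ = 5.38 (given)
K = (γ − 1)m₀c² = (5.38 − 1) × 493.7 MeV = 4.3800 × 493.7 MeV = 2160 MeV

K ≈ 2160 MeV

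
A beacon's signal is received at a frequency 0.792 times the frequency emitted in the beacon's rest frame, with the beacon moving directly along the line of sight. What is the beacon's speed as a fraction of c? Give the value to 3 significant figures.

β ≈ 0.229

f_obs/f_src = √((1−β)/(1+β)) = 0.792  ⇒  (1−β)/(1+β) = 0.62726
β = |1 − D²|/(1 + D²) = |1 − 0.62726|/(1 + 0.62726) = 0.229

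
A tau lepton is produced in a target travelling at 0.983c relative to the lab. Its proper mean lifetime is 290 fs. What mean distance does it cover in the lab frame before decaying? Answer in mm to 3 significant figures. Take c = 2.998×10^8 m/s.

γ = 1/√(1 − 0.983²) = 5.4465
Dilated lifetime: Δt = γτ₀ = 5.4465 × 290 fs = 1579.5 fs
d = vΔt = 0.983c × 1579.5 fs = 2.9470×10^8 m/s × 1.5795×10^-12 s = 0.465 mm

d ≈ 0.465 mm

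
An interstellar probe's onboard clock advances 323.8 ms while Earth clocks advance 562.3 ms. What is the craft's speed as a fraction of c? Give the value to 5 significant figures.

γ = Δt/τ₀ = 562.3/323.8 = 1.736566
β = √(1 − 1/γ²) = √(1 − 1/1.736566²) = 0.81756

β ≈ 0.81756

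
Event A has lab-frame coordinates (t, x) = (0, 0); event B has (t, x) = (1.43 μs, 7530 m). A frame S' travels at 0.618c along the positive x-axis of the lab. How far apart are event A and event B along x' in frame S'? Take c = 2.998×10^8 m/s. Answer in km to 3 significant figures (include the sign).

Δx' ≈ 9.24 km

γ = 1/√(1 − 0.618²) = 1.2720
Δx' = γ(Δx − vΔt) = 1.2720 × (7530 m − 0.618×(2.998×10^8 m/s)×1.43×10^-6 s)
= 1.2720 × (7265.1 m) = 9.24 km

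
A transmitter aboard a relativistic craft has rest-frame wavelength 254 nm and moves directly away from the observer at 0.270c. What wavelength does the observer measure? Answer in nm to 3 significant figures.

Relativistic Doppler: λ_obs = λ_src √((1+β)/(1−β))
= 254 × √(1.2700/0.73000) = 254 × 1.3190 = 335 nm

λ_obs ≈ 335 nm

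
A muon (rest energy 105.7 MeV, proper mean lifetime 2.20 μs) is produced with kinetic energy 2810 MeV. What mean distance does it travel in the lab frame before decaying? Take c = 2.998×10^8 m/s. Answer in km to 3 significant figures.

d ≈ 18.2 km

γ = 1 + K/(m₀c²) = 1 + 2810/105.7 = 27.585
β = √(1 − 1/γ²) = 0.99934
Dilated lifetime: γτ₀ = 27.585 × 2.20 μs = 60.686 μs
d = βc·γτ₀ = 0.99934 × (2.998×10^8 m/s) × 6.0686×10^-5 s = 18.2 km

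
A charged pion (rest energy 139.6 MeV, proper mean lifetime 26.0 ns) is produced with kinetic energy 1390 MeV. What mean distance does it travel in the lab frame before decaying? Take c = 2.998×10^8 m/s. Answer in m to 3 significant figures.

d ≈ 85.1 m

γ = 1 + K/(m₀c²) = 1 + 1390/139.6 = 10.957
β = √(1 − 1/γ²) = 0.99583
Dilated lifetime: γτ₀ = 10.957 × 26.0 ns = 284.88 ns
d = βc·γτ₀ = 0.99583 × (2.998×10^8 m/s) × 2.8488×10^-7 s = 85.1 m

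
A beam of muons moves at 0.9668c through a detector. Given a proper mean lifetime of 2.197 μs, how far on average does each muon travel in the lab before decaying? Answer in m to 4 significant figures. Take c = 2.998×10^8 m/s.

d ≈ 2492 m

γ = 1/√(1 − 0.9668²) = 3.91337
Dilated lifetime: Δt = γτ₀ = 3.91337 × 2.197 μs = 8.59767 μs
d = vΔt = 0.9668c × 8.59767 μs = 2.89847×10^8 m/s × 8.59767×10^-6 s = 2492 m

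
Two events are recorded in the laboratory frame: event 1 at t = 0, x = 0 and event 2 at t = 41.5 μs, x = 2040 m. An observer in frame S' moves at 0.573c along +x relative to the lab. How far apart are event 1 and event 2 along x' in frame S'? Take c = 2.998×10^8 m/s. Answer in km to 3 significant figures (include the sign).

Δx' ≈ -6.21 km

γ = 1/√(1 − 0.573²) = 1.2202
Δx' = γ(Δx − vΔt) = 1.2202 × (2040 m − 0.573×(2.998×10^8 m/s)×41.5×10^-6 s)
= 1.2202 × (-5089.1 m) = -6.21 km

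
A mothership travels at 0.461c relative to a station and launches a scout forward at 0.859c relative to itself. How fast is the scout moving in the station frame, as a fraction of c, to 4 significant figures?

u ≈ 0.9456c

Compose boost 2: (0.859 + 0.461)/(1 + 0.859×0.461) = 1.320/1.39600 = 0.9456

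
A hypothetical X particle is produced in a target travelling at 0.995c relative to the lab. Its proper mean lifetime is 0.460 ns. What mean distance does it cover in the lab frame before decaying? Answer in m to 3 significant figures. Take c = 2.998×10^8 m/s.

γ = 1/√(1 − 0.995²) = 10.013
Dilated lifetime: Δt = γτ₀ = 10.013 × 0.460 ns = 4.6058 ns
d = vΔt = 0.995c × 4.6058 ns = 2.9830×10^8 m/s × 4.6058×10^-9 s = 1.37 m

d ≈ 1.37 m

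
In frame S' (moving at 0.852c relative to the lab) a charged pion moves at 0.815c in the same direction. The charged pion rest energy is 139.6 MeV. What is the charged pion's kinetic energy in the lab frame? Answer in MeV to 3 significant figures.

u_lab = (0.815 + 0.852)/(1 + 0.815×0.852) = 0.983841
γ = 1/√(1 − 0.983841²) = 5.5852
K = (γ − 1)m₀c² = (5.5852 − 1) × 139.6 = 4.5852 × 139.6 = 640 MeV

K ≈ 640 MeV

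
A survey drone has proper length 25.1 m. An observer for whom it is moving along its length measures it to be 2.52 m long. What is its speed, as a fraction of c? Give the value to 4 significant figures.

γ = L₀/L = 25.1/2.52 = 9.96032
β = √(1 − 1/γ²) = 0.9949

β ≈ 0.9949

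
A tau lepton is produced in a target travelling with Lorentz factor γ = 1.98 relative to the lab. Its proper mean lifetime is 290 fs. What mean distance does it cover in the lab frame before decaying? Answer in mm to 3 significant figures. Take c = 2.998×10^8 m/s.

d ≈ 0.149 mm

β = √(1 − 1/γ²) = √(1 − 1/1.98²) = 0.86309
Dilated lifetime: Δt = γτ₀ = 1.98 × 290 fs = 574.20 fs
d = vΔt = 0.86309c × 574.20 fs = 2.5875×10^8 m/s × 5.7420×10^-13 s = 0.149 mm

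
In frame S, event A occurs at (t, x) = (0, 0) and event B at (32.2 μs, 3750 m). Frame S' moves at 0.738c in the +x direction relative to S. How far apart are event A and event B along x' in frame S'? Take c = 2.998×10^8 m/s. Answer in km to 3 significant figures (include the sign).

Δx' ≈ -5.00 km

γ = 1/√(1 − 0.738²) = 1.4819
Δx' = γ(Δx − vΔt) = 1.4819 × (3750 m − 0.738×(2.998×10^8 m/s)×32.2×10^-6 s)
= 1.4819 × (-3374.3 m) = -5.00 km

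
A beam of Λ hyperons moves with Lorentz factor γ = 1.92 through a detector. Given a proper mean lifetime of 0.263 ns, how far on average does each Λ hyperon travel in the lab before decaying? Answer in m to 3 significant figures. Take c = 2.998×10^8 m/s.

β = √(1 − 1/γ²) = √(1 − 1/1.92²) = 0.85366
Dilated lifetime: Δt = γτ₀ = 1.92 × 0.263 ns = 0.50496 ns
d = vΔt = 0.85366c × 0.50496 ns = 2.5593×10^8 m/s × 5.0496×10^-10 s = 0.129 m

d ≈ 0.129 m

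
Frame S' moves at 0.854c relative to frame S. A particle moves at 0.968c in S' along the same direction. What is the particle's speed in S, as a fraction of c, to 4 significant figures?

u ≈ 0.9974c

Relativistic velocity addition: u = (u' + v)/(1 + u'v/c²)
= (0.968 + 0.854)/(1 + 0.968×0.854) = 1.822/1.82667 = 0.9974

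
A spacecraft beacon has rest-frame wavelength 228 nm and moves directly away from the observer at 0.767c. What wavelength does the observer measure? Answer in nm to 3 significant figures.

λ_obs ≈ 628 nm

Relativistic Doppler: λ_obs = λ_src √((1+β)/(1−β))
= 228 × √(1.7670/0.23300) = 228 × 2.7539 = 628 nm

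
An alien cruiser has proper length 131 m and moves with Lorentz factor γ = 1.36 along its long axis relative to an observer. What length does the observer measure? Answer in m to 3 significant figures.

L ≈ 96.3 m

γ = 1.36 (given)
Length contraction: L = L₀/γ = 131/1.36 = 96.3 m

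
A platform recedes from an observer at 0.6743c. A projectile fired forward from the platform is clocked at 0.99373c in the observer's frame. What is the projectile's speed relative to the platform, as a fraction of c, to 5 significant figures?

u' ≈ 0.96818c

Inverse velocity addition: u' = (u − v)/(1 − uv/c²)
= (0.99373 − 0.6743)/(1 − 0.99373×0.6743) = 0.31943/0.3299279 = 0.96818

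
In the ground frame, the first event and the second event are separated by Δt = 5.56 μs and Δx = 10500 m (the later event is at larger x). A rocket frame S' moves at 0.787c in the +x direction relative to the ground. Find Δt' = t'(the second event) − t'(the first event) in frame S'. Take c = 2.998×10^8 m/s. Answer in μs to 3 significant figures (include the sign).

γ = 1/√(1 − 0.787²) = 1.6209
Δt' = γ(Δt − vΔx/c²) = 1.6209 × (5.56 μs − 0.787×10500 m / (2.998×10^8 m/s))
= 1.6209 × (-22.003 μs) = -35.7 μs

Δt' ≈ -35.7 μs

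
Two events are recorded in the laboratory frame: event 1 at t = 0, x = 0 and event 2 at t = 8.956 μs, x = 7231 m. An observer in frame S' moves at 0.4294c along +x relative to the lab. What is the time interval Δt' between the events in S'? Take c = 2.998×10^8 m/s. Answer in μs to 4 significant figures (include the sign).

Δt' ≈ -1.551 μs

γ = 1/√(1 − 0.4294²) = 1.10728
Δt' = γ(Δt − vΔx/c²) = 1.10728 × (8.956 μs − 0.4294×7231 m / (2.998×10^8 m/s))
= 1.10728 × (-1.40088 μs) = -1.551 μs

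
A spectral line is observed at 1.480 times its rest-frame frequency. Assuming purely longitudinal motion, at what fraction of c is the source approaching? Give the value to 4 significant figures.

f_obs/f_src = √((1+β)/(1−β)) = 1.480  ⇒  (1+β)/(1−β) = 2.19040
β = |1 − D²|/(1 + D²) = |1 − 2.19040|/(1 + 2.19040) = 0.3731

β ≈ 0.3731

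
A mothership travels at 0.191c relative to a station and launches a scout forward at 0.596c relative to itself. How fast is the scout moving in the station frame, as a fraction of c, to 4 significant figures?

Compose boost 2: (0.596 + 0.191)/(1 + 0.596×0.191) = 0.7870/1.11384 = 0.7066

u ≈ 0.7066c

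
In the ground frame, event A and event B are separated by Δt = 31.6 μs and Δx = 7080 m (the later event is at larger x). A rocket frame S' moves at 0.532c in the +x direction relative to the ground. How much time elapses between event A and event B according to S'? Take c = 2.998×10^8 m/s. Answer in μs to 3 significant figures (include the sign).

γ = 1/√(1 − 0.532²) = 1.1810
Δt' = γ(Δt − vΔx/c²) = 1.1810 × (31.6 μs − 0.532×7080 m / (2.998×10^8 m/s))
= 1.1810 × (19.036 μs) = 22.5 μs

Δt' ≈ 22.5 μs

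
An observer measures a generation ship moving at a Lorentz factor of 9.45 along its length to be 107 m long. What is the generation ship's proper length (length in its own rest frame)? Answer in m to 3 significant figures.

γ = 9.45 (given)
L₀ = γL = 9.45 × 107 = 1010 m

L₀ ≈ 1010 m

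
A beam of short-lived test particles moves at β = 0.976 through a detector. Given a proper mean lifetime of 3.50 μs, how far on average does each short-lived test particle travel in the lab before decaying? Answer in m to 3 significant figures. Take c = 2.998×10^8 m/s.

γ = 1/√(1 − 0.976²) = 4.5920
Dilated lifetime: Δt = γτ₀ = 4.5920 × 3.50 μs = 16.072 μs
d = vΔt = 0.976c × 16.072 μs = 2.9260×10^8 m/s × 1.6072×10^-5 s = 4700 m

d ≈ 4700 m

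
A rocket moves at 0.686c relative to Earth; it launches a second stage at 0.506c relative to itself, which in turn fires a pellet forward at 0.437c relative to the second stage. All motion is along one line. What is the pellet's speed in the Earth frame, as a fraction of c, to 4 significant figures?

Compose boost 2: (0.506 + 0.686)/(1 + 0.506×0.686) = 1.192/1.34712 = 0.884853
Compose boost 3: (0.437 + 0.884853)/(1 + 0.437×0.884853) = 1.32185/1.38668 = 0.9532

u ≈ 0.9532c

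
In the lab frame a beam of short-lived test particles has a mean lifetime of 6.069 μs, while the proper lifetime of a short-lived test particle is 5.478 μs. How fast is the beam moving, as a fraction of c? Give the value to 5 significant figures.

β ≈ 0.43044

γ = Δt/τ₀ = 6.069/5.478 = 1.107886
β = √(1 − 1/γ²) = √(1 − 1/1.107886²) = 0.43044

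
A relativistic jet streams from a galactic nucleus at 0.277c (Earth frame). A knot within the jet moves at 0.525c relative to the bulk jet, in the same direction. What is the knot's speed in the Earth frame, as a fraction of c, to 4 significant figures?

Relativistic velocity addition: u = (u' + v)/(1 + u'v/c²)
= (0.525 + 0.277)/(1 + 0.525×0.277) = 0.8020/1.14542 = 0.7002

u ≈ 0.7002c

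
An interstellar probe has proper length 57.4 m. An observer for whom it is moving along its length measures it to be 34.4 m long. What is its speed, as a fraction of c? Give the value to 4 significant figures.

γ = L₀/L = 57.4/34.4 = 1.66860
β = √(1 − 1/γ²) = 0.8005

β ≈ 0.8005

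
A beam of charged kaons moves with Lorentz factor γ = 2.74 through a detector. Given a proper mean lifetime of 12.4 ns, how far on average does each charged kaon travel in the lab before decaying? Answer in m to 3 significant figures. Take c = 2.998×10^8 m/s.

d ≈ 9.48 m

β = √(1 − 1/γ²) = √(1 − 1/2.74²) = 0.93102
Dilated lifetime: Δt = γτ₀ = 2.74 × 12.4 ns = 33.976 ns
d = vΔt = 0.93102c × 33.976 ns = 2.7912×10^8 m/s × 3.3976×10^-8 s = 9.48 m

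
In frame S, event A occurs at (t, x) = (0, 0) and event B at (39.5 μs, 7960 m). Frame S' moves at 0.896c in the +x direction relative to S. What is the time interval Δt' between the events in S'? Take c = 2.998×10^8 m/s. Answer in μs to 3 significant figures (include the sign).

Δt' ≈ 35.4 μs

γ = 1/√(1 − 0.896²) = 2.2520
Δt' = γ(Δt − vΔx/c²) = 2.2520 × (39.5 μs − 0.896×7960 m / (2.998×10^8 m/s))
= 2.2520 × (15.710 μs) = 35.4 μs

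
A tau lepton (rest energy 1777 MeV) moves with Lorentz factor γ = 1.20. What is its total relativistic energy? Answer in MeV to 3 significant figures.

γ = 1.20 (given)
E = γm₀c² = 1.20 × 1777 MeV = 2130 MeV

E ≈ 2130 MeV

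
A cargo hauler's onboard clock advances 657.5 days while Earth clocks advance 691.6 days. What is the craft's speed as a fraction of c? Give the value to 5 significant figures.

γ = Δt/τ₀ = 691.6/657.5 = 1.051863
β = √(1 − 1/γ²) = √(1 − 1/1.051863²) = 0.31013

β ≈ 0.31013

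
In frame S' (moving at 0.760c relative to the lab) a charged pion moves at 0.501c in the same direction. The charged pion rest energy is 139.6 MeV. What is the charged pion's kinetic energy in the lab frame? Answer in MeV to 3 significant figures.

u_lab = (0.501 + 0.760)/(1 + 0.501×0.760) = 0.913265
γ = 1/√(1 − 0.913265²) = 2.4548
K = (γ − 1)m₀c² = (2.4548 − 1) × 139.6 = 1.4548 × 139.6 = 203 MeV

K ≈ 203 MeV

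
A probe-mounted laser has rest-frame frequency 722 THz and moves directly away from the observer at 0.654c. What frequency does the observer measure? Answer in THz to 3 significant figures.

f_obs ≈ 330 THz

Relativistic Doppler: f_obs = f_src √((1−β)/(1+β))
= 722 × √(0.34600/1.6540) = 722 × 0.45737 = 330 THz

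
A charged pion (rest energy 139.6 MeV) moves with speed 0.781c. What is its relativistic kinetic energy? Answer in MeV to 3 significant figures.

γ = 1/√(1 − 0.781²) = 1.6012
K = (γ − 1)m₀c² = (1.6012 − 1) × 139.6 MeV = 0.60120 × 139.6 MeV = 83.9 MeV

K ≈ 83.9 MeV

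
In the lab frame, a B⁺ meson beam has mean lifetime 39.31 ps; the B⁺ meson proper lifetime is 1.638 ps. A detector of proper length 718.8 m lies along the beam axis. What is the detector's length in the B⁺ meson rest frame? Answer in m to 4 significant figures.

L ≈ 29.95 m

Time dilation ⇒ γ = Δt/τ₀ = 39.31/1.638 = 23.9988
Length contraction: L = L₀/γ = 718.8/23.9988 = 29.95 m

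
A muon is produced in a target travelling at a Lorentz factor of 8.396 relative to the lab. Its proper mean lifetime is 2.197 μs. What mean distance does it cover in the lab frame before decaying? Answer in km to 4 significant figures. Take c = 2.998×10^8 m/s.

d ≈ 5.491 km

β = √(1 − 1/γ²) = √(1 − 1/8.396²) = 0.992882
Dilated lifetime: Δt = γτ₀ = 8.396 × 2.197 μs = 18.4460 μs
d = vΔt = 0.992882c × 18.4460 μs = 2.97666×10^8 m/s × 1.84460×10^-5 s = 5.491 km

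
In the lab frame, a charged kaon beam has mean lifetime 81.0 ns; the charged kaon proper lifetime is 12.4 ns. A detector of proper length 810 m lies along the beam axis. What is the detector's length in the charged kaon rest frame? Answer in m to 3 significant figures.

L ≈ 124 m

Time dilation ⇒ γ = Δt/τ₀ = 81.0/12.4 = 6.5323
Length contraction: L = L₀/γ = 810/6.5323 = 124 m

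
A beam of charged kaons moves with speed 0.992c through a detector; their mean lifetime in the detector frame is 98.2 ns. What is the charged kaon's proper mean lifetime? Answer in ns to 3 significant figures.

τ₀ ≈ 12.4 ns

γ = 1/√(1 − 0.992²) = 7.9216
Proper time: τ₀ = Δt/γ = 98.2/7.9216 = 12.4 ns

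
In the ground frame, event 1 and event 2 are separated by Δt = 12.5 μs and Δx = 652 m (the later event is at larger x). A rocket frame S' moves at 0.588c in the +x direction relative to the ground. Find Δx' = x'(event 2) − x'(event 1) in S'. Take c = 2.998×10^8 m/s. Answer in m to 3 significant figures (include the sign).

γ = 1/√(1 − 0.588²) = 1.2363
Δx' = γ(Δx − vΔt) = 1.2363 × (652 m − 0.588×(2.998×10^8 m/s)×12.5×10^-6 s)
= 1.2363 × (-1551.5 m) = -1920 m

Δx' ≈ -1920 m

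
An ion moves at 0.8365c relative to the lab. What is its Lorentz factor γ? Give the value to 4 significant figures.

γ = 1/√(1 − β²) = 1/√(1 − 0.8365²) = 1/√(0.300268) = 1.825

γ ≈ 1.825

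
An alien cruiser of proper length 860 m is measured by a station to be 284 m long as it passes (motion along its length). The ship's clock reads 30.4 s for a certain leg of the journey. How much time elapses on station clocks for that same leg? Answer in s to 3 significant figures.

Δt ≈ 92.1 s

Length contraction ⇒ γ = L₀/L = 860/284 = 3.0282
Time dilation: Δt = γτ₀ = 3.0282 × 30.4 s = 92.1 s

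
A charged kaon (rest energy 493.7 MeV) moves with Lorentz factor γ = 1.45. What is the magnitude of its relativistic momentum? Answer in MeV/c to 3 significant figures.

β = √(1 − 1/γ²) = √(1 − 1/1.45²) = 0.72414
p = γβm₀c = 1.45 × 0.72414 × 493.7 MeV/c = 518 MeV/c

p ≈ 518 MeV/c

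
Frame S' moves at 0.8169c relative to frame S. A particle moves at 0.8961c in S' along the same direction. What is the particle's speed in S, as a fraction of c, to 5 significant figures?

u ≈ 0.98902c

Relativistic velocity addition: u = (u' + v)/(1 + u'v/c²)
= (0.8961 + 0.8169)/(1 + 0.8961×0.8169) = 1.7130/1.732024 = 0.98902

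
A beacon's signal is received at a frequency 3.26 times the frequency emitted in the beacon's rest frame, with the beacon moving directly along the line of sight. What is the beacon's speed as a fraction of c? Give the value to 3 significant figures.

β ≈ 0.828

f_obs/f_src = √((1+β)/(1−β)) = 3.26  ⇒  (1+β)/(1−β) = 10.628
β = |1 − D²|/(1 + D²) = |1 − 10.628|/(1 + 10.628) = 0.828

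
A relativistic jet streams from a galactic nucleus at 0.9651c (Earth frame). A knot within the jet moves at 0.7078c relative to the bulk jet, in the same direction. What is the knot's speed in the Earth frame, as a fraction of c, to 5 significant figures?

Relativistic velocity addition: u = (u' + v)/(1 + u'v/c²)
= (0.7078 + 0.9651)/(1 + 0.7078×0.9651) = 1.6729/1.683098 = 0.99394

u ≈ 0.99394c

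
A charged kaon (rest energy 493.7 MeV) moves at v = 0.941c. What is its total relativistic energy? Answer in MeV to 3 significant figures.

γ = 1/√(1 − 0.941²) = 2.9550
E = γm₀c² = 2.9550 × 493.7 MeV = 1460 MeV

E ≈ 1460 MeV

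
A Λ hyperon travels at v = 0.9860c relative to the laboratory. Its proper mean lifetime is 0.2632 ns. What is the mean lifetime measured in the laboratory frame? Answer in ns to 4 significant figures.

γ = 1/√(1 − 0.9860²) = 5.99717
Time dilation: Δt = γτ₀ = 5.99717 × 0.2632 ns = 1.578 ns

Δt ≈ 1.578 ns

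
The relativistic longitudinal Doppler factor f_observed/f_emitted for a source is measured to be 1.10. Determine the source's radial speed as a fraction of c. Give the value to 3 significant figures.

β ≈ 0.0950

f_obs/f_src = √((1+β)/(1−β)) = 1.10  ⇒  (1+β)/(1−β) = 1.2100
β = |1 − D²|/(1 + D²) = |1 − 1.2100|/(1 + 1.2100) = 0.0950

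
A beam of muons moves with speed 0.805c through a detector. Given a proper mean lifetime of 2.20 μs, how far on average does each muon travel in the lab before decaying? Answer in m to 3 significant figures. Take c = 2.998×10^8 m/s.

γ = 1/√(1 − 0.805²) = 1.6856
Dilated lifetime: Δt = γτ₀ = 1.6856 × 2.20 μs = 3.7082 μs
d = vΔt = 0.805c × 3.7082 μs = 2.4134×10^8 m/s × 3.7082×10^-6 s = 895 m

d ≈ 895 m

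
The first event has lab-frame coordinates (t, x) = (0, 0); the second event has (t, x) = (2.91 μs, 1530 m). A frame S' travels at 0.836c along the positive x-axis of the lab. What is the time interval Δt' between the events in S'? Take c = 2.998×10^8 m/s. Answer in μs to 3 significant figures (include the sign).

Δt' ≈ -2.47 μs

γ = 1/√(1 − 0.836²) = 1.8224
Δt' = γ(Δt − vΔx/c²) = 1.8224 × (2.91 μs − 0.836×1530 m / (2.998×10^8 m/s))
= 1.8224 × (-1.3564 μs) = -2.47 μs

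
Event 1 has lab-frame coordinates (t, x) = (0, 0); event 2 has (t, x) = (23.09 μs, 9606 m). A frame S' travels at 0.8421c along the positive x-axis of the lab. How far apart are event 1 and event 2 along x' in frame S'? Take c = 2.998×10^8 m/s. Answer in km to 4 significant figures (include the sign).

γ = 1/√(1 − 0.8421²) = 1.85418
Δx' = γ(Δx − vΔt) = 1.85418 × (9606 m − 0.8421×(2.998×10^8 m/s)×23.09×10^-6 s)
= 1.85418 × (3776.66 m) = 7.003 km

Δx' ≈ 7.003 km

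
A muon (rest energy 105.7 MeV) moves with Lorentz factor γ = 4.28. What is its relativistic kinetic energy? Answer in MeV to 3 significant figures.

γ = 4.28 (given)
K = (γ − 1)m₀c² = (4.28 − 1) × 105.7 MeV = 3.2800 × 105.7 MeV = 347 MeV

K ≈ 347 MeV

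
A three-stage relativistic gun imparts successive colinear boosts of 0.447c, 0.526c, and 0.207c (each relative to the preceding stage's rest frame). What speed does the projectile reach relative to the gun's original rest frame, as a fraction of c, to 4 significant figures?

Compose boost 2: (0.526 + 0.447)/(1 + 0.526×0.447) = 0.9730/1.23512 = 0.787776
Compose boost 3: (0.207 + 0.787776)/(1 + 0.207×0.787776) = 0.994776/1.16307 = 0.8553

u ≈ 0.8553c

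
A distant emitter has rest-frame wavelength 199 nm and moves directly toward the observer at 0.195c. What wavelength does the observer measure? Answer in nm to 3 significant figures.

λ_obs ≈ 163 nm

Relativistic Doppler: λ_obs = λ_src √((1−β)/(1+β))
= 199 × √(0.80500/1.1950) = 199 × 0.82076 = 163 nm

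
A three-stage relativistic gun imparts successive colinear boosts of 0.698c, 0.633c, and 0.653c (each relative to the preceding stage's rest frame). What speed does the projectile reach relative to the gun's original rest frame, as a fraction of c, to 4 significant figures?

u ≈ 0.9834c

Compose boost 2: (0.633 + 0.698)/(1 + 0.633×0.698) = 1.331/1.44183 = 0.923130
Compose boost 3: (0.653 + 0.923130)/(1 + 0.653×0.923130) = 1.57613/1.60280 = 0.9834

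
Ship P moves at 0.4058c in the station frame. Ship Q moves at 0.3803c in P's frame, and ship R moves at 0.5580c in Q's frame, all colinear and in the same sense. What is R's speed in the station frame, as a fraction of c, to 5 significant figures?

Compose boost 2: (0.3803 + 0.4058)/(1 + 0.3803×0.4058) = 0.78610/1.154326 = 0.6810036
Compose boost 3: (0.5580 + 0.6810036)/(1 + 0.5580×0.6810036) = 1.239004/1.380000 = 0.89783

u ≈ 0.89783c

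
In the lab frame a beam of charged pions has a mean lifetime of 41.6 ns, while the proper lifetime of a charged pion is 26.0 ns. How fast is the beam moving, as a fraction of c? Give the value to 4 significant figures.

γ = Δt/τ₀ = 41.6/26.0 = 1.60000
β = √(1 − 1/γ²) = √(1 − 1/1.60000²) = 0.7806

β ≈ 0.7806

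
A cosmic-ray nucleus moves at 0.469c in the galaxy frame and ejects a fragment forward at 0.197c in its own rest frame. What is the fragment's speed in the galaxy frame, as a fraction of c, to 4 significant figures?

Compose boost 2: (0.197 + 0.469)/(1 + 0.197×0.469) = 0.6660/1.09239 = 0.6097

u ≈ 0.6097c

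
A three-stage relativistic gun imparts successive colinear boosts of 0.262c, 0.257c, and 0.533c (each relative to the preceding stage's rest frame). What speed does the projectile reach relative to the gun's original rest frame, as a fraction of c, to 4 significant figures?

Compose boost 2: (0.257 + 0.262)/(1 + 0.257×0.262) = 0.5190/1.06733 = 0.486258
Compose boost 3: (0.533 + 0.486258)/(1 + 0.533×0.486258) = 1.01926/1.25918 = 0.8095

u ≈ 0.8095c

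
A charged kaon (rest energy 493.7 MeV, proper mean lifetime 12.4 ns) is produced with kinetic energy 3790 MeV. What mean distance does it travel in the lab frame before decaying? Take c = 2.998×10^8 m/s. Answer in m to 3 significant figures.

γ = 1 + K/(m₀c²) = 1 + 3790/493.7 = 8.6767
β = √(1 − 1/γ²) = 0.99334
Dilated lifetime: γτ₀ = 8.6767 × 12.4 ns = 107.59 ns
d = βc·γτ₀ = 0.99334 × (2.998×10^8 m/s) × 1.0759×10^-7 s = 32.0 m

d ≈ 32.0 m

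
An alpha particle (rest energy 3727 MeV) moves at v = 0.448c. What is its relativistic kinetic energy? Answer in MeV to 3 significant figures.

γ = 1/√(1 − 0.448²) = 1.1185
K = (γ − 1)m₀c² = (1.1185 − 1) × 3727 MeV = 0.11853 × 3727 MeV = 442 MeV

K ≈ 442 MeV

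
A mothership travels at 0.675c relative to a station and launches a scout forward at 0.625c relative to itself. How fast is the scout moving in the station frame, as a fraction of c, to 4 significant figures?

Compose boost 2: (0.625 + 0.675)/(1 + 0.625×0.675) = 1.300/1.42188 = 0.9143

u ≈ 0.9143c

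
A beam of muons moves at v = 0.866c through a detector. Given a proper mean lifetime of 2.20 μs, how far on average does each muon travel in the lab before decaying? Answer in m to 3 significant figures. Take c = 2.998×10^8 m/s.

d ≈ 1140 m

γ = 1/√(1 − 0.866²) = 1.9998
Dilated lifetime: Δt = γτ₀ = 1.9998 × 2.20 μs = 4.3996 μs
d = vΔt = 0.866c × 4.3996 μs = 2.5963×10^8 m/s × 4.3996×10^-6 s = 1140 m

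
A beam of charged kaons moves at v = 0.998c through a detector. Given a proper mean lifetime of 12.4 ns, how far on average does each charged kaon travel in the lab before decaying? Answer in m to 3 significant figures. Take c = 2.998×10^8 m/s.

γ = 1/√(1 − 0.998²) = 15.819
Dilated lifetime: Δt = γτ₀ = 15.819 × 12.4 ns = 196.16 ns
d = vΔt = 0.998c × 196.16 ns = 2.9920×10^8 m/s × 1.9616×10^-7 s = 58.7 m

d ≈ 58.7 m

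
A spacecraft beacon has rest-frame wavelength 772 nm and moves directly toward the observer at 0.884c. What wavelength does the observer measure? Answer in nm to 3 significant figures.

Relativistic Doppler: λ_obs = λ_src √((1−β)/(1+β))
= 772 × √(0.11600/1.8840) = 772 × 0.24814 = 192 nm

λ_obs ≈ 192 nm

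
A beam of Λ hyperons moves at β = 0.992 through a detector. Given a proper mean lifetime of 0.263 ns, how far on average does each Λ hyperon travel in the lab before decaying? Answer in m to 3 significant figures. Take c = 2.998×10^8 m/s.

γ = 1/√(1 − 0.992²) = 7.9216
Dilated lifetime: Δt = γτ₀ = 7.9216 × 0.263 ns = 2.0834 ns
d = vΔt = 0.992c × 2.0834 ns = 2.9740×10^8 m/s × 2.0834×10^-9 s = 0.620 m

d ≈ 0.620 m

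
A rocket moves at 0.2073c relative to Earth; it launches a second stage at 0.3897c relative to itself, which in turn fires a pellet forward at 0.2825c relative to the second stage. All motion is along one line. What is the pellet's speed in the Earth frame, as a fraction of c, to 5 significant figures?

Compose boost 2: (0.3897 + 0.2073)/(1 + 0.3897×0.2073) = 0.59700/1.080785 = 0.5523764
Compose boost 3: (0.2825 + 0.5523764)/(1 + 0.2825×0.5523764) = 0.8348764/1.156046 = 0.72218

u ≈ 0.72218c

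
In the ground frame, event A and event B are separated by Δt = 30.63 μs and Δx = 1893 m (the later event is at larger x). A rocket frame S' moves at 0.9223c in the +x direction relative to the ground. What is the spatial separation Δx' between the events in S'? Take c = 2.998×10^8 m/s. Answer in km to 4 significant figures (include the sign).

Δx' ≈ -17.02 km

γ = 1/√(1 − 0.9223²) = 2.58749
Δx' = γ(Δx − vΔt) = 2.58749 × (1893 m − 0.9223×(2.998×10^8 m/s)×30.63×10^-6 s)
= 2.58749 × (-6576.36 m) = -17.02 km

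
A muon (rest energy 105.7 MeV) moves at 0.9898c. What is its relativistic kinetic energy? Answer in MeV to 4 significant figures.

K ≈ 636.2 MeV

γ = 1/√(1 − 0.9898²) = 7.01932
K = (γ − 1)m₀c² = (7.01932 − 1) × 105.7 MeV = 6.01932 × 105.7 MeV = 636.2 MeV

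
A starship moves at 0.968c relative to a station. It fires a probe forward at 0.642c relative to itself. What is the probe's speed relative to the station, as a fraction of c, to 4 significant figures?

u ≈ 0.9929c

Relativistic velocity addition: u = (u' + v)/(1 + u'v/c²)
= (0.642 + 0.968)/(1 + 0.642×0.968) = 1.610/1.62146 = 0.9929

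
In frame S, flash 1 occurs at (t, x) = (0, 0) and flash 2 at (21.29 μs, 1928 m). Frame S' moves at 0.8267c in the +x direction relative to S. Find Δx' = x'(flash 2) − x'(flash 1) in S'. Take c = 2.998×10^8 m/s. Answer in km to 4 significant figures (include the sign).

Δx' ≈ -5.952 km

γ = 1/√(1 − 0.8267²) = 1.77733
Δx' = γ(Δx − vΔt) = 1.77733 × (1928 m − 0.8267×(2.998×10^8 m/s)×21.29×10^-6 s)
= 1.77733 × (-3348.61 m) = -5.952 km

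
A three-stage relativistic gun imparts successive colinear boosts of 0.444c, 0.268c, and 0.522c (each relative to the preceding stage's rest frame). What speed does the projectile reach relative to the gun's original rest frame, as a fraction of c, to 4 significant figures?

Compose boost 2: (0.268 + 0.444)/(1 + 0.268×0.444) = 0.7120/1.11899 = 0.636287
Compose boost 3: (0.522 + 0.636287)/(1 + 0.522×0.636287) = 1.15829/1.33214 = 0.8695

u ≈ 0.8695c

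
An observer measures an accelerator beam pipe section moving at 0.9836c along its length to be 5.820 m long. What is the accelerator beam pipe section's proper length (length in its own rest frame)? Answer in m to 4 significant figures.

γ = 1/√(1 − 0.9836²) = 5.54435
L₀ = γL = 5.54435 × 5.820 = 32.27 m

L₀ ≈ 32.27 m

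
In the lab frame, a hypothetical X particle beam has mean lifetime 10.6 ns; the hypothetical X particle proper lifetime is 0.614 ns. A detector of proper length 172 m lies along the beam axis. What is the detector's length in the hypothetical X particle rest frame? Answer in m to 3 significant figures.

Time dilation ⇒ γ = Δt/τ₀ = 10.6/0.614 = 17.264
Length contraction: L = L₀/γ = 172/17.264 = 9.96 m

L ≈ 9.96 m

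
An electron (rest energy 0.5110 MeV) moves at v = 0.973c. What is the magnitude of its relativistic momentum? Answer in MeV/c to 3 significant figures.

p ≈ 2.15 MeV/c

γ = 1/√(1 − 0.973²) = 4.3327
p = γβm₀c = 4.3327 × 0.973 × 0.5110 MeV/c = 2.15 MeV/c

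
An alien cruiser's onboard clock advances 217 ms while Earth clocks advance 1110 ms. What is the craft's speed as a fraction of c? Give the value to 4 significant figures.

β ≈ 0.9807

γ = Δt/τ₀ = 1110/217 = 5.11521
β = √(1 − 1/γ²) = √(1 − 1/5.11521²) = 0.9807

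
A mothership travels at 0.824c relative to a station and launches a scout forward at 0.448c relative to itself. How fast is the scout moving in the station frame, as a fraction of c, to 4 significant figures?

u ≈ 0.9290c

Compose boost 2: (0.448 + 0.824)/(1 + 0.448×0.824) = 1.272/1.36915 = 0.9290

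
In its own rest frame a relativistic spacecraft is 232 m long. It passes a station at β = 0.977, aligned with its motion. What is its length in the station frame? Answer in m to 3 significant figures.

L ≈ 49.5 m

γ = 1/√(1 − 0.977²) = 4.6896
Length contraction: L = L₀/γ = 232/4.6896 = 49.5 m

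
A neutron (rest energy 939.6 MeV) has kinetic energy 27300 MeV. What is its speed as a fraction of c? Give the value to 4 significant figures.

β ≈ 0.9994

γ = 1 + K/(m₀c²) = 1 + 27300/939.6 = 30.0549
β = √(1 − 1/γ²) = 0.9994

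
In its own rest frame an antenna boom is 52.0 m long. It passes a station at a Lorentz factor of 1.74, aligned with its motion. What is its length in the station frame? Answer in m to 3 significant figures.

γ = 1.74 (given)
Length contraction: L = L₀/γ = 52.0/1.74 = 29.9 m

L ≈ 29.9 m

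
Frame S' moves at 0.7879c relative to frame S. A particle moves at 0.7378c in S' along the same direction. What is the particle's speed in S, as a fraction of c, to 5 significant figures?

u ≈ 0.96483c

Relativistic velocity addition: u = (u' + v)/(1 + u'v/c²)
= (0.7378 + 0.7879)/(1 + 0.7378×0.7879) = 1.5257/1.581313 = 0.96483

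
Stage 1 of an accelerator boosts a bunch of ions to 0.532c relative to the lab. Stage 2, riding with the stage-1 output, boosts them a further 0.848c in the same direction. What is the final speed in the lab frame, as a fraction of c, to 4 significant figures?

Compose boost 2: (0.848 + 0.532)/(1 + 0.848×0.532) = 1.380/1.45114 = 0.9510

u ≈ 0.9510c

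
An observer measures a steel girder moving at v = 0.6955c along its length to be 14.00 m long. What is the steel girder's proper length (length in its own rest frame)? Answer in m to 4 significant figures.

L₀ ≈ 19.48 m

γ = 1/√(1 − 0.6955²) = 1.39174
L₀ = γL = 1.39174 × 14.00 = 19.48 m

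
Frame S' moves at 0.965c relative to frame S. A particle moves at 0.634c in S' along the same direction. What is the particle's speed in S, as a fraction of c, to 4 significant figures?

u ≈ 0.9921c

Relativistic velocity addition: u = (u' + v)/(1 + u'v/c²)
= (0.634 + 0.965)/(1 + 0.634×0.965) = 1.599/1.61181 = 0.9921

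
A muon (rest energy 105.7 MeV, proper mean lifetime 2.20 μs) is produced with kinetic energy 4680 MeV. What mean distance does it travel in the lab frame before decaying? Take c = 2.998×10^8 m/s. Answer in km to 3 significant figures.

d ≈ 29.9 km

γ = 1 + K/(m₀c²) = 1 + 4680/105.7 = 45.276
β = √(1 − 1/γ²) = 0.99976
Dilated lifetime: γτ₀ = 45.276 × 2.20 μs = 99.608 μs
d = βc·γτ₀ = 0.99976 × (2.998×10^8 m/s) × 9.9608×10^-5 s = 29.9 km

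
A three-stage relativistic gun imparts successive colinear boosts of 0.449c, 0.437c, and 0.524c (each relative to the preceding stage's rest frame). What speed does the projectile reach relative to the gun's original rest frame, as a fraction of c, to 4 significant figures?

Compose boost 2: (0.437 + 0.449)/(1 + 0.437×0.449) = 0.8860/1.19621 = 0.740671
Compose boost 3: (0.524 + 0.740671)/(1 + 0.524×0.740671) = 1.26467/1.38811 = 0.9111

u ≈ 0.9111c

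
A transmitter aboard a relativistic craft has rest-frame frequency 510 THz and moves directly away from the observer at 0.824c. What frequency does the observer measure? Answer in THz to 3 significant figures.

f_obs ≈ 158 THz

Relativistic Doppler: f_obs = f_src √((1−β)/(1+β))
= 510 × √(0.17600/1.8240) = 510 × 0.31063 = 158 THz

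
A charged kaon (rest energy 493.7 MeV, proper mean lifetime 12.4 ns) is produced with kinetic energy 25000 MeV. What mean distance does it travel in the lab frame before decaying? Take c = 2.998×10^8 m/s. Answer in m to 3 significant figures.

d ≈ 192 m

γ = 1 + K/(m₀c²) = 1 + 25000/493.7 = 51.638
β = √(1 − 1/γ²) = 0.99981
Dilated lifetime: γτ₀ = 51.638 × 12.4 ns = 640.31 ns
d = βc·γτ₀ = 0.99981 × (2.998×10^8 m/s) × 6.4031×10^-7 s = 192 m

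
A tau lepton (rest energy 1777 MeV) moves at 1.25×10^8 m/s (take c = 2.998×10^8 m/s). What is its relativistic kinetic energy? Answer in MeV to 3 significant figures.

K ≈ 178 MeV

β = v/c = 1.25×10^8 / 2.998×10^8 = 0.41694
γ = 1/√(1 − 0.41694²) = 1.1002
K = (γ − 1)m₀c² = (1.1002 − 1) × 1777 MeV = 0.10019 × 1777 MeV = 178 MeV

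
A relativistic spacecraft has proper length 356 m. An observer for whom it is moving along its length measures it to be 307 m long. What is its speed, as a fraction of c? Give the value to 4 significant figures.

β ≈ 0.5063

γ = L₀/L = 356/307 = 1.15961
β = √(1 − 1/γ²) = 0.5063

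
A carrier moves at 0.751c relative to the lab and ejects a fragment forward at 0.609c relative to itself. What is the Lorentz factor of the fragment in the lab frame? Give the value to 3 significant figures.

γ ≈ 2.78

u_lab = (0.609 + 0.751)/(1 + 0.609×0.751) = 1.360/1.45736 = 0.933195
γ = 1/√(1 − 0.933195²) = 2.78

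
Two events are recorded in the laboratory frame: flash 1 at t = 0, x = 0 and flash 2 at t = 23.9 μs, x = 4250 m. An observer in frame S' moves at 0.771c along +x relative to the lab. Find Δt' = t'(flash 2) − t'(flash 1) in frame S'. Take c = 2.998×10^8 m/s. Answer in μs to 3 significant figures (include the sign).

Δt' ≈ 20.4 μs

γ = 1/√(1 − 0.771²) = 1.5703
Δt' = γ(Δt − vΔx/c²) = 1.5703 × (23.9 μs − 0.771×4250 m / (2.998×10^8 m/s))
= 1.5703 × (12.970 μs) = 20.4 μs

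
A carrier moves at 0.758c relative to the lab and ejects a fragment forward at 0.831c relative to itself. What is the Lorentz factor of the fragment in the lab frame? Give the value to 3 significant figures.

u_lab = (0.831 + 0.758)/(1 + 0.831×0.758) = 1.589/1.62990 = 0.974908
γ = 1/√(1 − 0.974908²) = 4.49

γ ≈ 4.49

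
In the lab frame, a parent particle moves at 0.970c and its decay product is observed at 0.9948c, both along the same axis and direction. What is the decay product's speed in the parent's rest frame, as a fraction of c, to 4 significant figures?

u' ≈ 0.7077c

Inverse velocity addition: u' = (u − v)/(1 − uv/c²)
= (0.9948 − 0.970)/(1 − 0.9948×0.970) = 0.02480/0.0350440 = 0.7077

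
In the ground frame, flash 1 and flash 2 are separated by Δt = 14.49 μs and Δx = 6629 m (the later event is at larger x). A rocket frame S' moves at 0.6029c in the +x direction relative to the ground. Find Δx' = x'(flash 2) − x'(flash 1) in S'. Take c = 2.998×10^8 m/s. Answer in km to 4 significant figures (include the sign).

Δx' ≈ 5.026 km

γ = 1/√(1 − 0.6029²) = 1.25342
Δx' = γ(Δx − vΔt) = 1.25342 × (6629 m − 0.6029×(2.998×10^8 m/s)×14.49×10^-6 s)
= 1.25342 × (4009.94 m) = 5.026 km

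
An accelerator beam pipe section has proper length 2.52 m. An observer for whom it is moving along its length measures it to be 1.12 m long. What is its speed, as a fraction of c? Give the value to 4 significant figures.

β ≈ 0.8958

γ = L₀/L = 2.52/1.12 = 2.25000
β = √(1 − 1/γ²) = 0.8958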